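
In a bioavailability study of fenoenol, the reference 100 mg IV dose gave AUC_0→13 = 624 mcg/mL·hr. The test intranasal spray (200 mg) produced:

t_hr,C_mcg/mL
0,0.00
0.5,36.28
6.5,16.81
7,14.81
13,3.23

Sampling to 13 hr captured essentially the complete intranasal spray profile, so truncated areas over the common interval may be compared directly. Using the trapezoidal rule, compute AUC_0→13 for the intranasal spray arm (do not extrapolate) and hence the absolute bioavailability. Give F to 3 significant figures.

Trapezoidal AUC_0→13 (intranasal spray):
  [0→0.5]: (0.00+36.28)/2 × 0.5 = 9.07
  [0.5→6.5]: (36.28+16.81)/2 × 6 = 159.27
  [6.5→7]: (16.81+14.81)/2 × 0.5 = 7.905
  [7→13]: (14.81+3.23)/2 × 6 = 54.12
  Sum = 230.365 mcg/mL·hr
F = (AUC_ev/D_ev)/(AUC_iv/D_iv) = (230.365/200)/(624/100) = 1.151825/6.24 = 0.1846

F = 0.185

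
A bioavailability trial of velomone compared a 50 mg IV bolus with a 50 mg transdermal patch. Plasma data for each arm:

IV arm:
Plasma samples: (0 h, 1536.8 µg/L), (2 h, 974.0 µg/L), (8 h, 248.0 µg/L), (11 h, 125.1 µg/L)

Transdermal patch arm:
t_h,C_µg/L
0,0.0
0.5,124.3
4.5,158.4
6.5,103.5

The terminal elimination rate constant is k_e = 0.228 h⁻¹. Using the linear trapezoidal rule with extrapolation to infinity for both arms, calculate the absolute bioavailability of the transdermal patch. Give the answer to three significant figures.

F = 0.180

Trapezoidal AUC_0→11 (IV):
  [0→2]: (1536.8+974.0)/2 × 2 = 2510.8
  [2→8]: (974.0+248.0)/2 × 6 = 3666.0
  [8→11]: (248.0+125.1)/2 × 3 = 559.65
  Sum = 6736.45 µg/L·h
IV tail: 125.1/0.228 = 548.684; AUC_iv,0→∞ = 6736.45 + 548.684 = 7285.134 µg/L·h
Trapezoidal AUC_0→6.5 (transdermal patch):
  [0→0.5]: (0.0+124.3)/2 × 0.5 = 31.075
  [0.5→4.5]: (124.3+158.4)/2 × 4 = 565.4
  [4.5→6.5]: (158.4+103.5)/2 × 2 = 261.9
  Sum = 858.375 µg/L·h
transdermal patch tail: 103.5/0.228 = 453.947; AUC_ev,0→∞ = 858.375 + 453.947 = 1312.322 µg/L·h
F = (AUC_ev/D_ev)/(AUC_iv/D_iv) = (1312.322/50)/(7285.134/50) = 26.24644/145.70268 = 0.1801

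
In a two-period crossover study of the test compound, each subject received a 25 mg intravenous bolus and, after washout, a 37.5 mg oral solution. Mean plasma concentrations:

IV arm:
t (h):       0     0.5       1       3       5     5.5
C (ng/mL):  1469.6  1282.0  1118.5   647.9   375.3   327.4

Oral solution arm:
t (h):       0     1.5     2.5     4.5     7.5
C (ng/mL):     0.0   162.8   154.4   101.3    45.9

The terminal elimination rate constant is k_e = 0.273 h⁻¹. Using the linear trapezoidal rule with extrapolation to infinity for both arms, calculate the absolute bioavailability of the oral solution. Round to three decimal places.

F = 0.113

Trapezoidal AUC_0→5.5 (IV):
  [0→0.5]: (1469.6+1282.0)/2 × 0.5 = 687.9
  [0.5→1]: (1282.0+1118.5)/2 × 0.5 = 600.125
  [1→3]: (1118.5+647.9)/2 × 2 = 1766.4
  [3→5]: (647.9+375.3)/2 × 2 = 1023.2
  [5→5.5]: (375.3+327.4)/2 × 0.5 = 175.675
  Sum = 4253.3 ng/mL·h
IV tail: 327.4/0.273 = 1199.267; AUC_iv,0→∞ = 4253.3 + 1199.267 = 5452.567 ng/mL·h
Trapezoidal AUC_0→7.5 (oral solution):
  [0→1.5]: (0.0+162.8)/2 × 1.5 = 122.1
  [1.5→2.5]: (162.8+154.4)/2 × 1 = 158.6
  [2.5→4.5]: (154.4+101.3)/2 × 2 = 255.7
  [4.5→7.5]: (101.3+45.9)/2 × 3 = 220.8
  Sum = 757.2 ng/mL·h
oral solution tail: 45.9/0.273 = 168.132; AUC_ev,0→∞ = 757.2 + 168.132 = 925.332 ng/mL·h
F = (AUC_ev/D_ev)/(AUC_iv/D_iv) = (925.332/37.5)/(5452.567/25) = 24.67552/218.10268 = 0.1131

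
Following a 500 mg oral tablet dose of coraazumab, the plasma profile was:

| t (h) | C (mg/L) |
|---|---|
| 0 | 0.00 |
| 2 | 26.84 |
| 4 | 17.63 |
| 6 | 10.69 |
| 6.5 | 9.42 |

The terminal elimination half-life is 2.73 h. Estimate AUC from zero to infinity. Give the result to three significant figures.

Trapezoidal AUC_0→6.5:
  [0→2]: (0.00+26.84)/2 × 2 = 26.84
  [2→4]: (26.84+17.63)/2 × 2 = 44.47
  [4→6]: (17.63+10.69)/2 × 2 = 28.32
  [6→6.5]: (10.69+9.42)/2 × 0.5 = 5.0275
  Sum = 104.6575 mg/L·h
k_e = ln2 / t½ = 0.693147 / 2.73 = 0.2539 h^-1
Extrapolated tail: C_last / k_e = 9.42 / 0.2539 = 37.101
AUC_0→∞ = 104.6575 + 37.101 = 141.7585 mg/L·h

AUC = 142 mg/L·h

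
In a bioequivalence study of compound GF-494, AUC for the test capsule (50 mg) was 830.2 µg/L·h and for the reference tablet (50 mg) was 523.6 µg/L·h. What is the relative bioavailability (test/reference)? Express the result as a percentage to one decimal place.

F_rel = (AUC_test/D_test) / (AUC_ref/D_ref)
      = (830.2/50) / (523.6/50)
      = 16.604 / 10.472 = 1.5856 = 158.56%

F_rel = 158.6%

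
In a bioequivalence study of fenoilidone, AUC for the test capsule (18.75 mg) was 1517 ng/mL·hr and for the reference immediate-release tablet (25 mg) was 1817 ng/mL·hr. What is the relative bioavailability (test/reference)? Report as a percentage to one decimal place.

F_rel = (AUC_test/D_test) / (AUC_ref/D_ref)
      = (1517/18.75) / (1817/25)
      = 80.9067 / 72.68 = 1.1132 = 111.32%

F_rel = 111.3%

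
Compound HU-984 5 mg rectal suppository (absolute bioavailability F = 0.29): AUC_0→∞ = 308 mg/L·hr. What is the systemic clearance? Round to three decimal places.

CL = F × Dose / AUC_0→∞
   = 0.29 × 5 / 308 = 0.00470779 L/hr

CL = 0.005 L/hr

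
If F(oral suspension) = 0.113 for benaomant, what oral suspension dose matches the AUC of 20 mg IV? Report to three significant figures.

D_oral = 177 mg

For equal systemic exposure: F × D_ev = D_iv
D_ev = D_iv / F = 20 / 0.113 = 176.991 mg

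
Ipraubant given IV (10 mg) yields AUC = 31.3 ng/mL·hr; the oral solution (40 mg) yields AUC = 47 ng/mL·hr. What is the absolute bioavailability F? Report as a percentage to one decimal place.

F = (AUC_ev / D_ev) / (AUC_iv / D_iv)
  = (47/40) / (31.3/10)
  = 1.175 / 3.13 = 0.3754
  = 37.54%

F = 37.5%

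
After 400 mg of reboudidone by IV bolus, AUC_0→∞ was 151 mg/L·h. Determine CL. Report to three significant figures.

CL = Dose_iv / AUC_0→∞
   = 400 / 151 = 2.64901 L/h

CL = 2.65 L/h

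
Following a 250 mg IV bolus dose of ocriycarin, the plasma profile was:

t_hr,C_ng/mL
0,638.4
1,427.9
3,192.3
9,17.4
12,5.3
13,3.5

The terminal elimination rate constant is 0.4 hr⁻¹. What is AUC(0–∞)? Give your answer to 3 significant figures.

Trapezoidal AUC_0→13:
  [0→1]: (638.4+427.9)/2 × 1 = 533.15
  [1→3]: (427.9+192.3)/2 × 2 = 620.2
  [3→9]: (192.3+17.4)/2 × 6 = 629.1
  [9→12]: (17.4+5.3)/2 × 3 = 34.05
  [12→13]: (5.3+3.5)/2 × 1 = 4.4
  Sum = 1820.9 ng/mL·hr
Extrapolated tail: C_last / k_e = 3.5 / 0.4 = 8.750
AUC_0→∞ = 1820.9 + 8.750 = 1829.65 ng/mL·hr

AUC = 1830 ng/mL·hr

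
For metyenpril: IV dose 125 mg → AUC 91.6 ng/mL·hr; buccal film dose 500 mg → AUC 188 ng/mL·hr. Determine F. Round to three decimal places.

F = 0.513

F = (AUC_ev / D_ev) / (AUC_iv / D_iv)
  = (188/500) / (91.6/125)
  = 0.376 / 0.7328 = 0.5131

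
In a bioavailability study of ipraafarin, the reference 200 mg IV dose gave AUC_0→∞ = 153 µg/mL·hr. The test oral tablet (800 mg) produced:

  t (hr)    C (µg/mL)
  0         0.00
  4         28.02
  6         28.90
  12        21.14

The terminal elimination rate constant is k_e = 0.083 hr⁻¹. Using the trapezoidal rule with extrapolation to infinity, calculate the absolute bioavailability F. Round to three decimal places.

Trapezoidal AUC_0→12 (oral tablet):
  [0→4]: (0.00+28.02)/2 × 4 = 56.04
  [4→6]: (28.02+28.90)/2 × 2 = 56.92
  [6→12]: (28.90+21.14)/2 × 6 = 150.12
  Sum = 263.08 µg/mL·hr
Tail: C_last/k_e = 21.14/0.083 = 254.699
AUC_0→∞ (oral tablet) = 263.08 + 254.699 = 517.779 µg/mL·hr
F = (AUC_ev/D_ev)/(AUC_iv/D_iv) = (517.779/800)/(153/200) = 0.64722375/0.765 = 0.8460

F = 0.846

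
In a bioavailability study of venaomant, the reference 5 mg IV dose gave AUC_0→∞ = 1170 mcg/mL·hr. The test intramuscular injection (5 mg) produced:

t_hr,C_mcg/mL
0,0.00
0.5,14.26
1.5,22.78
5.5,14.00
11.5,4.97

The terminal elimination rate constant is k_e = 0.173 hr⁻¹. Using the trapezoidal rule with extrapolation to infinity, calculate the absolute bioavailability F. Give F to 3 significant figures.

Trapezoidal AUC_0→11.5 (intramuscular injection):
  [0→0.5]: (0.00+14.26)/2 × 0.5 = 3.565
  [0.5→1.5]: (14.26+22.78)/2 × 1 = 18.52
  [1.5→5.5]: (22.78+14.00)/2 × 4 = 73.56
  [5.5→11.5]: (14.00+4.97)/2 × 6 = 56.91
  Sum = 152.555 mcg/mL·hr
Tail: C_last/k_e = 4.97/0.173 = 28.728
AUC_0→∞ (intramuscular injection) = 152.555 + 28.728 = 181.283 mcg/mL·hr
F = (AUC_ev/D_ev)/(AUC_iv/D_iv) = (181.283/5)/(1170/5) = 36.2566/234 = 0.1549

F = 0.155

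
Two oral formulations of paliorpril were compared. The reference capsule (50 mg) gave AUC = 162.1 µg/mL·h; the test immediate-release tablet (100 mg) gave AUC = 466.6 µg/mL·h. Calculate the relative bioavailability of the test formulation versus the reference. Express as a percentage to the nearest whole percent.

F_rel = (AUC_test/D_test) / (AUC_ref/D_ref)
      = (466.6/100) / (162.1/50)
      = 4.666 / 3.242 = 1.4392 = 143.92%

F_rel = 144%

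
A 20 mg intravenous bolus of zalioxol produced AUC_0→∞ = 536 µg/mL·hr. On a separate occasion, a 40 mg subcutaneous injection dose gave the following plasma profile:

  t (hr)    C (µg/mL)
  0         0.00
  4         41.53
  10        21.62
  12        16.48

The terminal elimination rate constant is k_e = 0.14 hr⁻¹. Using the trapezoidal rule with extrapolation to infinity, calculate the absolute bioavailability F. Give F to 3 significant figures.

Trapezoidal AUC_0→12 (subcutaneous injection):
  [0→4]: (0.00+41.53)/2 × 4 = 83.06
  [4→10]: (41.53+21.62)/2 × 6 = 189.45
  [10→12]: (21.62+16.48)/2 × 2 = 38.1
  Sum = 310.61 µg/mL·hr
Tail: C_last/k_e = 16.48/0.14 = 117.714
AUC_0→∞ (subcutaneous injection) = 310.61 + 117.714 = 428.324 µg/mL·hr
F = (AUC_ev/D_ev)/(AUC_iv/D_iv) = (428.324/40)/(536/20) = 10.7081/26.8 = 0.3996

F = 0.400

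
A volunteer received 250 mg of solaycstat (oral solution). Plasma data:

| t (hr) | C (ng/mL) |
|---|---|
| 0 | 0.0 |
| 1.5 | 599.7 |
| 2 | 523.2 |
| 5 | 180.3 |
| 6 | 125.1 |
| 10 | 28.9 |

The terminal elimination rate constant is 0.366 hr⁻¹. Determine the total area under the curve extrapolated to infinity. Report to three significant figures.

Trapezoidal AUC_0→10:
  [0→1.5]: (0.0+599.7)/2 × 1.5 = 449.775
  [1.5→2]: (599.7+523.2)/2 × 0.5 = 280.725
  [2→5]: (523.2+180.3)/2 × 3 = 1055.25
  [5→6]: (180.3+125.1)/2 × 1 = 152.7
  [6→10]: (125.1+28.9)/2 × 4 = 308.0
  Sum = 2246.45 ng/mL·hr
Extrapolated tail: C_last / k_e = 28.9 / 0.366 = 78.962
AUC_0→∞ = 2246.45 + 78.962 = 2325.412 ng/mL·hr

AUC = 2330 ng/mL·hr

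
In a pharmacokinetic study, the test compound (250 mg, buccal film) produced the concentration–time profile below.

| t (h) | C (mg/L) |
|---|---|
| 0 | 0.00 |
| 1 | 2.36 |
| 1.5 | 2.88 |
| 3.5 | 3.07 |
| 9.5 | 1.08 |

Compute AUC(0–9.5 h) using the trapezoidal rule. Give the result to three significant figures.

Trapezoidal AUC_0→9.5:
  [0→1]: (0.00+2.36)/2 × 1 = 1.18
  [1→1.5]: (2.36+2.88)/2 × 0.5 = 1.31
  [1.5→3.5]: (2.88+3.07)/2 × 2 = 5.95
  [3.5→9.5]: (3.07+1.08)/2 × 6 = 12.45
  Sum = 20.89 mg/L·h

AUC = 20.9 mg/L·h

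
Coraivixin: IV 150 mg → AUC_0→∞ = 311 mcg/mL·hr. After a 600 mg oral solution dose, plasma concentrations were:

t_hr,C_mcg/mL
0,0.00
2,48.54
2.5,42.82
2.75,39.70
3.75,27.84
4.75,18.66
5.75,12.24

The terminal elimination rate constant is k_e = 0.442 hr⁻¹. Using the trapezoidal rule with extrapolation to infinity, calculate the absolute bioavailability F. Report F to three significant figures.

F = 0.146

Trapezoidal AUC_0→5.75 (oral solution):
  [0→2]: (0.00+48.54)/2 × 2 = 48.54
  [2→2.5]: (48.54+42.82)/2 × 0.5 = 22.84
  [2.5→2.75]: (42.82+39.70)/2 × 0.25 = 10.315
  [2.75→3.75]: (39.70+27.84)/2 × 1 = 33.77
  [3.75→4.75]: (27.84+18.66)/2 × 1 = 23.25
  [4.75→5.75]: (18.66+12.24)/2 × 1 = 15.45
  Sum = 154.165 mcg/mL·hr
Tail: C_last/k_e = 12.24/0.442 = 27.692
AUC_0→∞ (oral solution) = 154.165 + 27.692 = 181.857 mcg/mL·hr
F = (AUC_ev/D_ev)/(AUC_iv/D_iv) = (181.857/600)/(311/150) = 0.303095/2.07333 = 0.1462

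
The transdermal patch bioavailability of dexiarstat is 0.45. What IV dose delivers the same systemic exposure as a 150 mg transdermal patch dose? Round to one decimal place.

D_iv = 67.5 mg

Systemic exposure from an extravascular dose = F × D_ev, so the equivalent IV dose is F × D_ev.
D_iv = F × D_ev = 0.45 × 150 = 67.5 mg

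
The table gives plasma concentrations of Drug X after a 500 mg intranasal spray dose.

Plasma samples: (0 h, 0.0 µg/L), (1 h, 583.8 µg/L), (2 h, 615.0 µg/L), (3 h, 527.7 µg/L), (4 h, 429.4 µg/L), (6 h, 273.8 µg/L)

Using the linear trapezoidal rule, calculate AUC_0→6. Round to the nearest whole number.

Trapezoidal AUC_0→6:
  [0→1]: (0.0+583.8)/2 × 1 = 291.9
  [1→2]: (583.8+615.0)/2 × 1 = 599.4
  [2→3]: (615.0+527.7)/2 × 1 = 571.35
  [3→4]: (527.7+429.4)/2 × 1 = 478.55
  [4→6]: (429.4+273.8)/2 × 2 = 703.2
  Sum = 2644.4 µg/L·h

AUC = 2644 µg/L·h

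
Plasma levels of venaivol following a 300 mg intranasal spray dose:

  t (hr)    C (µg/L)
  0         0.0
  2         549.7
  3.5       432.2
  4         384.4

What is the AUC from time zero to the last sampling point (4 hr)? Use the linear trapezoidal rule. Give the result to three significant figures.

Trapezoidal AUC_0→4:
  [0→2]: (0.0+549.7)/2 × 2 = 549.7
  [2→3.5]: (549.7+432.2)/2 × 1.5 = 736.425
  [3.5→4]: (432.2+384.4)/2 × 0.5 = 204.15
  Sum = 1490.275 µg/L·hr

AUC = 1490 µg/L·hr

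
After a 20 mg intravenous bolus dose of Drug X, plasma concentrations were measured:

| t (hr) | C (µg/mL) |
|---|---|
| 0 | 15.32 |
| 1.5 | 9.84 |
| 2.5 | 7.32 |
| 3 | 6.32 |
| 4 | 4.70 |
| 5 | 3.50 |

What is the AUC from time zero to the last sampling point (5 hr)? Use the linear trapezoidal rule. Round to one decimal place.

Trapezoidal AUC_0→5:
  [0→1.5]: (15.32+9.84)/2 × 1.5 = 18.87
  [1.5→2.5]: (9.84+7.32)/2 × 1 = 8.58
  [2.5→3]: (7.32+6.32)/2 × 0.5 = 3.41
  [3→4]: (6.32+4.70)/2 × 1 = 5.51
  [4→5]: (4.70+3.50)/2 × 1 = 4.1
  Sum = 40.47 µg/mL·hr

AUC = 40.5 µg/mL·hr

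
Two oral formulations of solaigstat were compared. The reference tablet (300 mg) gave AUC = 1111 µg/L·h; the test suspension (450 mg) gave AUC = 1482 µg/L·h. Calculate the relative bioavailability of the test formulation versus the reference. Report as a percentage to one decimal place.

F_rel = (AUC_test/D_test) / (AUC_ref/D_ref)
      = (1482/450) / (1111/300)
      = 3.29333 / 3.70333 = 0.8893 = 88.93%

F_rel = 88.9%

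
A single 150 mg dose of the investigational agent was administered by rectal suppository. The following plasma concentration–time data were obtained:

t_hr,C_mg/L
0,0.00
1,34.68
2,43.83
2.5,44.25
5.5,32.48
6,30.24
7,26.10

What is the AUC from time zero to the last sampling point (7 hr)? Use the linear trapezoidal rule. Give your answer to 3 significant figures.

Trapezoidal AUC_0→7:
  [0→1]: (0.00+34.68)/2 × 1 = 17.34
  [1→2]: (34.68+43.83)/2 × 1 = 39.255
  [2→2.5]: (43.83+44.25)/2 × 0.5 = 22.02
  [2.5→5.5]: (44.25+32.48)/2 × 3 = 115.095
  [5.5→6]: (32.48+30.24)/2 × 0.5 = 15.68
  [6→7]: (30.24+26.10)/2 × 1 = 28.17
  Sum = 237.56 mg/L·hr

AUC = 238 mg/L·hr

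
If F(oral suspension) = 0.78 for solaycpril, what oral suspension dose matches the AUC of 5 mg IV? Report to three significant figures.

For equal systemic exposure: F × D_ev = D_iv
D_ev = D_iv / F = 5 / 0.78 = 6.41026 mg

D_oral = 6.41 mg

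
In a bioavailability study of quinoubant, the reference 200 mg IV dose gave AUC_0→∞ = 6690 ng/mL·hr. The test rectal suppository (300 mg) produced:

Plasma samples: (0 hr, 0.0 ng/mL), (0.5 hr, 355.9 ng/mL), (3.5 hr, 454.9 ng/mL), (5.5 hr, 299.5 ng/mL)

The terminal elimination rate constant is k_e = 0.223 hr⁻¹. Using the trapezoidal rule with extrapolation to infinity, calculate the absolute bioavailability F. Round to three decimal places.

Trapezoidal AUC_0→5.5 (rectal suppository):
  [0→0.5]: (0.0+355.9)/2 × 0.5 = 88.975
  [0.5→3.5]: (355.9+454.9)/2 × 3 = 1216.2
  [3.5→5.5]: (454.9+299.5)/2 × 2 = 754.4
  Sum = 2059.575 ng/mL·hr
Tail: C_last/k_e = 299.5/0.223 = 1343.049
AUC_0→∞ (rectal suppository) = 2059.575 + 1343.049 = 3402.624 ng/mL·hr
F = (AUC_ev/D_ev)/(AUC_iv/D_iv) = (3402.624/300)/(6690/200) = 11.34208/33.45 = 0.3391

F = 0.339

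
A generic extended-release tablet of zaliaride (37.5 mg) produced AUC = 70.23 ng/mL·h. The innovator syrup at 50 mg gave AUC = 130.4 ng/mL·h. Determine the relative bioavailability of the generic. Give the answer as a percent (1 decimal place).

F_rel = 71.8%

F_rel = (AUC_test/D_test) / (AUC_ref/D_ref)
      = (70.23/37.5) / (130.4/50)
      = 1.8728 / 2.608 = 0.7181 = 71.81%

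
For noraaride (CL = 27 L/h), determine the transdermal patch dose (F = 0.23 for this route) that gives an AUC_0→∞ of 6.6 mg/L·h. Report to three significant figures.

Dose = 775 mg

Dose = CL × AUC_0→∞ / F
     = 27 × 6.6 / 0.23 = 774.783 mg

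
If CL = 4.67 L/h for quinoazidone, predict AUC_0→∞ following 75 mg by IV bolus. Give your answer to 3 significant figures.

AUC_0→∞ = Dose_iv / CL
        = 75 / 4.67 = 16.06 mg/L·h

AUC = 16.1 mg/L·h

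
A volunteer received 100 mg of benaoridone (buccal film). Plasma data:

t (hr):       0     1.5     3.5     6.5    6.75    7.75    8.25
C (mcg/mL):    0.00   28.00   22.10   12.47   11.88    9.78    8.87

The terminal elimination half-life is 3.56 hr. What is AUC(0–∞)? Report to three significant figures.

Trapezoidal AUC_0→8.25:
  [0→1.5]: (0.00+28.00)/2 × 1.5 = 21.0
  [1.5→3.5]: (28.00+22.10)/2 × 2 = 50.1
  [3.5→6.5]: (22.10+12.47)/2 × 3 = 51.855
  [6.5→6.75]: (12.47+11.88)/2 × 0.25 = 3.04375
  [6.75→7.75]: (11.88+9.78)/2 × 1 = 10.83
  [7.75→8.25]: (9.78+8.87)/2 × 0.5 = 4.6625
  Sum = 141.49125 mcg/mL·hr
k_e = ln2 / t½ = 0.693147 / 3.56 = 0.1947 hr^-1
Extrapolated tail: C_last / k_e = 8.87 / 0.1947 = 45.557
AUC_0→∞ = 141.49125 + 45.557 = 187.04825 mcg/mL·hr

AUC = 187 mcg/mL·hr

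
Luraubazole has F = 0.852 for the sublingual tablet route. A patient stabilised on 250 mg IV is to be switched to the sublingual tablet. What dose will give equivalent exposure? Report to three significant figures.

D_sublingual = 293 mg

For equal systemic exposure: F × D_ev = D_iv
D_ev = D_iv / F = 250 / 0.852 = 293.427 mg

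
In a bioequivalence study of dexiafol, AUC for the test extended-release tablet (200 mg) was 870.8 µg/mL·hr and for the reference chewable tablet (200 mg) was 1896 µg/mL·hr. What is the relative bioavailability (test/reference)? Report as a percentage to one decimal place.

F_rel = (AUC_test/D_test) / (AUC_ref/D_ref)
      = (870.8/200) / (1896/200)
      = 4.354 / 9.48 = 0.4593 = 45.93%

F_rel = 45.9%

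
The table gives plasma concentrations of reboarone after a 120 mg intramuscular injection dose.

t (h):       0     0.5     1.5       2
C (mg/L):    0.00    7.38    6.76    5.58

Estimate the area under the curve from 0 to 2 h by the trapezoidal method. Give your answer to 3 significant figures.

AUC = 12.0 mg/L·h

Trapezoidal AUC_0→2:
  [0→0.5]: (0.00+7.38)/2 × 0.5 = 1.845
  [0.5→1.5]: (7.38+6.76)/2 × 1 = 7.07
  [1.5→2]: (6.76+5.58)/2 × 0.5 = 3.085
  Sum = 12.0 mg/L·h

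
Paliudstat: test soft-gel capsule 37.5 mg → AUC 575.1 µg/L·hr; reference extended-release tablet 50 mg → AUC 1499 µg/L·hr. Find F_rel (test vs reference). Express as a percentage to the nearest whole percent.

F_rel = 51%

F_rel = (AUC_test/D_test) / (AUC_ref/D_ref)
      = (575.1/37.5) / (1499/50)
      = 15.336 / 29.98 = 0.5115 = 51.15%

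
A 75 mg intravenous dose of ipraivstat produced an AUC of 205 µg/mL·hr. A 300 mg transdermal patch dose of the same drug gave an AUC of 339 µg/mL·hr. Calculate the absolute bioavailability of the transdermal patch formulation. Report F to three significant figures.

F = (AUC_ev / D_ev) / (AUC_iv / D_iv)
  = (339/300) / (205/75)
  = 1.13 / 2.73333 = 0.4134

F = 0.413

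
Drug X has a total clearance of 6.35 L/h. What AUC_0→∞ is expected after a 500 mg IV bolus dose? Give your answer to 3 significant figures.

AUC = 78.7 mg/L·h

AUC_0→∞ = Dose_iv / CL
        = 500 / 6.35 = 78.7402 mg/L·h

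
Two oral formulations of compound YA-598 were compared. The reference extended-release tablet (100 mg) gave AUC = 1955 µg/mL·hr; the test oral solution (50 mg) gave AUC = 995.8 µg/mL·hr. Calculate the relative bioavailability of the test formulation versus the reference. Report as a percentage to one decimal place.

F_rel = (AUC_test/D_test) / (AUC_ref/D_ref)
      = (995.8/50) / (1955/100)
      = 19.916 / 19.55 = 1.0187 = 101.87%

F_rel = 101.9%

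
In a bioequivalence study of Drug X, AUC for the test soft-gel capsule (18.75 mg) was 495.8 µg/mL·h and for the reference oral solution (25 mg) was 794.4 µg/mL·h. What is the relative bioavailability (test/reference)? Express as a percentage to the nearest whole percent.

F_rel = (AUC_test/D_test) / (AUC_ref/D_ref)
      = (495.8/18.75) / (794.4/25)
      = 26.4427 / 31.776 = 0.8322 = 83.22%

F_rel = 83%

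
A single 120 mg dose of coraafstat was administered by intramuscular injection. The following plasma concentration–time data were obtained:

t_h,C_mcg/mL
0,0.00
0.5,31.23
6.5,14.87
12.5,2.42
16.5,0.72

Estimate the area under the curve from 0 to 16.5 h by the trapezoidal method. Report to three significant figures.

Trapezoidal AUC_0→16.5:
  [0→0.5]: (0.00+31.23)/2 × 0.5 = 7.8075
  [0.5→6.5]: (31.23+14.87)/2 × 6 = 138.3
  [6.5→12.5]: (14.87+2.42)/2 × 6 = 51.87
  [12.5→16.5]: (2.42+0.72)/2 × 4 = 6.28
  Sum = 204.2575 mcg/mL·h

AUC = 204 mcg/mL·h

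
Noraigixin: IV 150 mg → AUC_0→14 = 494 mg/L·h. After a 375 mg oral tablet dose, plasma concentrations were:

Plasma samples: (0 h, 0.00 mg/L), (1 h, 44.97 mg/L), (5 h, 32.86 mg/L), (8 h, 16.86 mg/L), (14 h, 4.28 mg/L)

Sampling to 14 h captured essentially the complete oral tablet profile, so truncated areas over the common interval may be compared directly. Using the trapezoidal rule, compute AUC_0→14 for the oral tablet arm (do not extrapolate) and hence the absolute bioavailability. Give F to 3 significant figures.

F = 0.256

Trapezoidal AUC_0→14 (oral tablet):
  [0→1]: (0.00+44.97)/2 × 1 = 22.485
  [1→5]: (44.97+32.86)/2 × 4 = 155.66
  [5→8]: (32.86+16.86)/2 × 3 = 74.58
  [8→14]: (16.86+4.28)/2 × 6 = 63.42
  Sum = 316.145 mg/L·h
F = (AUC_ev/D_ev)/(AUC_iv/D_iv) = (316.145/375)/(494/150) = 0.843053/3.29333 = 0.2560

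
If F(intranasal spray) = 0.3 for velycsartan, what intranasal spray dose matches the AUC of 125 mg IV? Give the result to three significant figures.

For equal systemic exposure: F × D_ev = D_iv
D_ev = D_iv / F = 125 / 0.3 = 416.667 mg

D_intranasal = 417 mg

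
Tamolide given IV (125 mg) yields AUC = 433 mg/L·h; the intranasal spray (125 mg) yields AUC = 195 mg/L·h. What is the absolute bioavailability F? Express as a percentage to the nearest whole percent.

F = (AUC_ev / D_ev) / (AUC_iv / D_iv)
  = (195/125) / (433/125)
  = 1.56 / 3.464 = 0.4503
  = 45.03%

F = 45%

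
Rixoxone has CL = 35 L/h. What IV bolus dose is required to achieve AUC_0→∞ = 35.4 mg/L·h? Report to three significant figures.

Dose = 1240 mg

Dose_iv = CL × AUC_0→∞
     = 35 × 35.4 = 1239 mg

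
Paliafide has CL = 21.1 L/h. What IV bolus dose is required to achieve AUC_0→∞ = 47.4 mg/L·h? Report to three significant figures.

Dose = 1000 mg

Dose_iv = CL × AUC_0→∞
     = 21.1 × 47.4 = 1000.14 mg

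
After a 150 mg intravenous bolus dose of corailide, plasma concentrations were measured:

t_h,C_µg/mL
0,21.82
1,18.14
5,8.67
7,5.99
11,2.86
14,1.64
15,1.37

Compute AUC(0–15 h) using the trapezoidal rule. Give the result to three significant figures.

Trapezoidal AUC_0→15:
  [0→1]: (21.82+18.14)/2 × 1 = 19.98
  [1→5]: (18.14+8.67)/2 × 4 = 53.62
  [5→7]: (8.67+5.99)/2 × 2 = 14.66
  [7→11]: (5.99+2.86)/2 × 4 = 17.7
  [11→14]: (2.86+1.64)/2 × 3 = 6.75
  [14→15]: (1.64+1.37)/2 × 1 = 1.505
  Sum = 114.215 µg/mL·h

AUC = 114 µg/mL·h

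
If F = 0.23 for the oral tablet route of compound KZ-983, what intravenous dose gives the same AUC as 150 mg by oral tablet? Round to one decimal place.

D_iv = 34.5 mg

Systemic exposure from an extravascular dose = F × D_ev, so the equivalent IV dose is F × D_ev.
D_iv = F × D_ev = 0.23 × 150 = 34.5 mg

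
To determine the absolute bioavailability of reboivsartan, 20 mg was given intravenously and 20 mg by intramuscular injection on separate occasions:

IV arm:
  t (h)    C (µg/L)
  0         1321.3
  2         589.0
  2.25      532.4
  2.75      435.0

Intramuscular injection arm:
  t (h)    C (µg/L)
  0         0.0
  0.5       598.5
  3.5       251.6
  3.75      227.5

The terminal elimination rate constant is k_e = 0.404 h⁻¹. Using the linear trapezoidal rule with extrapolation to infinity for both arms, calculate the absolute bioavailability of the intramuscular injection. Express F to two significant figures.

Trapezoidal AUC_0→2.75 (IV):
  [0→2]: (1321.3+589.0)/2 × 2 = 1910.3
  [2→2.25]: (589.0+532.4)/2 × 0.25 = 140.175
  [2.25→2.75]: (532.4+435.0)/2 × 0.5 = 241.85
  Sum = 2292.325 µg/L·h
IV tail: 435.0/0.404 = 1076.733; AUC_iv,0→∞ = 2292.325 + 1076.733 = 3369.058 µg/L·h
Trapezoidal AUC_0→3.75 (intramuscular injection):
  [0→0.5]: (0.0+598.5)/2 × 0.5 = 149.625
  [0.5→3.5]: (598.5+251.6)/2 × 3 = 1275.15
  [3.5→3.75]: (251.6+227.5)/2 × 0.25 = 59.8875
  Sum = 1484.6625 µg/L·h
intramuscular injection tail: 227.5/0.404 = 563.119; AUC_ev,0→∞ = 1484.6625 + 563.119 = 2047.7815 µg/L·h
F = (AUC_ev/D_ev)/(AUC_iv/D_iv) = (2047.7815/20)/(3369.058/20) = 102.389/168.4529 = 0.6078

F = 0.61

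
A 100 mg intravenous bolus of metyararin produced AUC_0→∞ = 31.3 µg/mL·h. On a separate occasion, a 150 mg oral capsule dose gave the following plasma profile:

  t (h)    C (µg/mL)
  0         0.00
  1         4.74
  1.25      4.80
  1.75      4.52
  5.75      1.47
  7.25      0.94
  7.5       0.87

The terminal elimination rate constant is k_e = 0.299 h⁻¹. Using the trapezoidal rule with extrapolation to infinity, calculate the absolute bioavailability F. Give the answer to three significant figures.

F = 0.486

Trapezoidal AUC_0→7.5 (oral capsule):
  [0→1]: (0.00+4.74)/2 × 1 = 2.37
  [1→1.25]: (4.74+4.80)/2 × 0.25 = 1.1925
  [1.25→1.75]: (4.80+4.52)/2 × 0.5 = 2.33
  [1.75→5.75]: (4.52+1.47)/2 × 4 = 11.98
  [5.75→7.25]: (1.47+0.94)/2 × 1.5 = 1.8075
  [7.25→7.5]: (0.94+0.87)/2 × 0.25 = 0.22625
  Sum = 19.90625 µg/mL·h
Tail: C_last/k_e = 0.87/0.299 = 2.910
AUC_0→∞ (oral capsule) = 19.90625 + 2.910 = 22.81625 µg/mL·h
F = (AUC_ev/D_ev)/(AUC_iv/D_iv) = (22.81625/150)/(31.3/100) = 0.152108/0.313 = 0.4860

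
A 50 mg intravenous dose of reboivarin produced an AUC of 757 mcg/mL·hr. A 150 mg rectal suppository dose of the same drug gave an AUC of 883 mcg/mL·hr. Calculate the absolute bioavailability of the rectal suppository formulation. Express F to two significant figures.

F = (AUC_ev / D_ev) / (AUC_iv / D_iv)
  = (883/150) / (757/50)
  = 5.88667 / 15.14 = 0.3888

F = 0.39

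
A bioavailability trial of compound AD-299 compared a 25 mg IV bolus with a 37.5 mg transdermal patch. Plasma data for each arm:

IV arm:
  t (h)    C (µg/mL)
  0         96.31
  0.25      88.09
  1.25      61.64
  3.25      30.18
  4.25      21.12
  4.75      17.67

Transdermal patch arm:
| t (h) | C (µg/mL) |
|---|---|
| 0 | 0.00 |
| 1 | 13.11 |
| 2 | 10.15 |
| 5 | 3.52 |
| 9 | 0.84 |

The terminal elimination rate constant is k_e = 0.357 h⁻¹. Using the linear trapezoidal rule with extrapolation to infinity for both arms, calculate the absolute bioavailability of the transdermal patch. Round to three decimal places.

F = 0.121

Trapezoidal AUC_0→4.75 (IV):
  [0→0.25]: (96.31+88.09)/2 × 0.25 = 23.05
  [0.25→1.25]: (88.09+61.64)/2 × 1 = 74.865
  [1.25→3.25]: (61.64+30.18)/2 × 2 = 91.82
  [3.25→4.25]: (30.18+21.12)/2 × 1 = 25.65
  [4.25→4.75]: (21.12+17.67)/2 × 0.5 = 9.6975
  Sum = 225.0825 µg/mL·h
IV tail: 17.67/0.357 = 49.496; AUC_iv,0→∞ = 225.0825 + 49.496 = 274.5785 µg/mL·h
Trapezoidal AUC_0→9 (transdermal patch):
  [0→1]: (0.00+13.11)/2 × 1 = 6.555
  [1→2]: (13.11+10.15)/2 × 1 = 11.63
  [2→5]: (10.15+3.52)/2 × 3 = 20.505
  [5→9]: (3.52+0.84)/2 × 4 = 8.72
  Sum = 47.41 µg/mL·h
transdermal patch tail: 0.84/0.357 = 2.353; AUC_ev,0→∞ = 47.41 + 2.353 = 49.763 µg/mL·h
F = (AUC_ev/D_ev)/(AUC_iv/D_iv) = (49.763/37.5)/(274.5785/25) = 1.32701/10.98314 = 0.1208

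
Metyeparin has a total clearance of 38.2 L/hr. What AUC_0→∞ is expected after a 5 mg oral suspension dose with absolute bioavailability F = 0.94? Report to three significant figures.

AUC = 0.123 mg/L·hr

AUC_0→∞ = F × Dose / CL
        = 0.94 × 5 / 38.2 = 0.123037 mg/L·hr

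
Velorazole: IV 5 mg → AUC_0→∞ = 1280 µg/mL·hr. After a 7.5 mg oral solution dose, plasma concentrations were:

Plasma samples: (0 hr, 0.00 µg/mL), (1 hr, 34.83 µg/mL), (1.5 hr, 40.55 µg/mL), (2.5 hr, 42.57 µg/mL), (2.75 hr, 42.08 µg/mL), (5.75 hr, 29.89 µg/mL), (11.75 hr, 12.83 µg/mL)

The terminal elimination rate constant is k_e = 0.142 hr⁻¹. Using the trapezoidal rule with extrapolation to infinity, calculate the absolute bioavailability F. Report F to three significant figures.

F = 0.216

Trapezoidal AUC_0→11.75 (oral solution):
  [0→1]: (0.00+34.83)/2 × 1 = 17.415
  [1→1.5]: (34.83+40.55)/2 × 0.5 = 18.845
  [1.5→2.5]: (40.55+42.57)/2 × 1 = 41.56
  [2.5→2.75]: (42.57+42.08)/2 × 0.25 = 10.58125
  [2.75→5.75]: (42.08+29.89)/2 × 3 = 107.955
  [5.75→11.75]: (29.89+12.83)/2 × 6 = 128.16
  Sum = 324.51625 µg/mL·hr
Tail: C_last/k_e = 12.83/0.142 = 90.352
AUC_0→∞ (oral solution) = 324.51625 + 90.352 = 414.86825 µg/mL·hr
F = (AUC_ev/D_ev)/(AUC_iv/D_iv) = (414.86825/7.5)/(1280/5) = 55.3158/256 = 0.2161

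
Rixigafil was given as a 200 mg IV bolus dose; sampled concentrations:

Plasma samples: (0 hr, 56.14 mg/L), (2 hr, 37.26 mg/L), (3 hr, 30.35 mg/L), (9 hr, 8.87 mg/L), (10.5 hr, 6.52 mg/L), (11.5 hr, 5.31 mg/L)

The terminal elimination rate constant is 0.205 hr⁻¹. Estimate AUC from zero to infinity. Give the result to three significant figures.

Trapezoidal AUC_0→11.5:
  [0→2]: (56.14+37.26)/2 × 2 = 93.4
  [2→3]: (37.26+30.35)/2 × 1 = 33.805
  [3→9]: (30.35+8.87)/2 × 6 = 117.66
  [9→10.5]: (8.87+6.52)/2 × 1.5 = 11.5425
  [10.5→11.5]: (6.52+5.31)/2 × 1 = 5.915
  Sum = 262.3225 mg/L·hr
Extrapolated tail: C_last / k_e = 5.31 / 0.205 = 25.902
AUC_0→∞ = 262.3225 + 25.902 = 288.2245 mg/L·hr

AUC = 288 mg/L·hr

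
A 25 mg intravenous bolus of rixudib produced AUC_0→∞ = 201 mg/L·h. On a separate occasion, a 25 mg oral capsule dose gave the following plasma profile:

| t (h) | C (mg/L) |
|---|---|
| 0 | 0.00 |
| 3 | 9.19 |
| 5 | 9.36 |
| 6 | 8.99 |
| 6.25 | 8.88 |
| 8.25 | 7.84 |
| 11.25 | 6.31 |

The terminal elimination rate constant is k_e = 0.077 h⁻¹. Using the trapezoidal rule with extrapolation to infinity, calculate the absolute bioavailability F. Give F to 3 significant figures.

Trapezoidal AUC_0→11.25 (oral capsule):
  [0→3]: (0.00+9.19)/2 × 3 = 13.785
  [3→5]: (9.19+9.36)/2 × 2 = 18.55
  [5→6]: (9.36+8.99)/2 × 1 = 9.175
  [6→6.25]: (8.99+8.88)/2 × 0.25 = 2.23375
  [6.25→8.25]: (8.88+7.84)/2 × 2 = 16.72
  [8.25→11.25]: (7.84+6.31)/2 × 3 = 21.225
  Sum = 81.68875 mg/L·h
Tail: C_last/k_e = 6.31/0.077 = 81.948
AUC_0→∞ (oral capsule) = 81.68875 + 81.948 = 163.63675 mg/L·h
F = (AUC_ev/D_ev)/(AUC_iv/D_iv) = (163.63675/25)/(201/25) = 6.54547/8.04 = 0.8141

F = 0.814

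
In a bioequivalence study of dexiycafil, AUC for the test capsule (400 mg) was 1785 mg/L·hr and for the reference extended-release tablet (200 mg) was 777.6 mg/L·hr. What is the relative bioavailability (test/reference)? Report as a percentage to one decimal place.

F_rel = (AUC_test/D_test) / (AUC_ref/D_ref)
      = (1785/400) / (777.6/200)
      = 4.4625 / 3.888 = 1.1478 = 114.78%

F_rel = 114.8%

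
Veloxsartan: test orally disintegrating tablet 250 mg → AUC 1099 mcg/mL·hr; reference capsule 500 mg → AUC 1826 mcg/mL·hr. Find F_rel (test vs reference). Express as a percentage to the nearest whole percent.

F_rel = 120%

F_rel = (AUC_test/D_test) / (AUC_ref/D_ref)
      = (1099/250) / (1826/500)
      = 4.396 / 3.652 = 1.2037 = 120.37%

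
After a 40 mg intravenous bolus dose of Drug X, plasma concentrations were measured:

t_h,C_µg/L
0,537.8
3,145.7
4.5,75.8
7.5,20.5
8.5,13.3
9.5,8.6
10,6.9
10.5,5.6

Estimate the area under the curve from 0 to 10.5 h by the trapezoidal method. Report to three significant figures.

AUC = 1370 µg/L·h

Trapezoidal AUC_0→10.5:
  [0→3]: (537.8+145.7)/2 × 3 = 1025.25
  [3→4.5]: (145.7+75.8)/2 × 1.5 = 166.125
  [4.5→7.5]: (75.8+20.5)/2 × 3 = 144.45
  [7.5→8.5]: (20.5+13.3)/2 × 1 = 16.9
  [8.5→9.5]: (13.3+8.6)/2 × 1 = 10.95
  [9.5→10]: (8.6+6.9)/2 × 0.5 = 3.875
  [10→10.5]: (6.9+5.6)/2 × 0.5 = 3.125
  Sum = 1370.675 µg/L·h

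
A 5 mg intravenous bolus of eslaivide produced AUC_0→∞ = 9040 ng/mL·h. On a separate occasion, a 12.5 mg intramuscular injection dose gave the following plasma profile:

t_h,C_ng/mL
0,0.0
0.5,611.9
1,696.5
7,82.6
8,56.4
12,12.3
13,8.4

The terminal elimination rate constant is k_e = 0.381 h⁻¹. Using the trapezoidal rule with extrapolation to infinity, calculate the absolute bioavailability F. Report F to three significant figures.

Trapezoidal AUC_0→13 (intramuscular injection):
  [0→0.5]: (0.0+611.9)/2 × 0.5 = 152.975
  [0.5→1]: (611.9+696.5)/2 × 0.5 = 327.1
  [1→7]: (696.5+82.6)/2 × 6 = 2337.3
  [7→8]: (82.6+56.4)/2 × 1 = 69.5
  [8→12]: (56.4+12.3)/2 × 4 = 137.4
  [12→13]: (12.3+8.4)/2 × 1 = 10.35
  Sum = 3034.625 ng/mL·h
Tail: C_last/k_e = 8.4/0.381 = 22.047
AUC_0→∞ (intramuscular injection) = 3034.625 + 22.047 = 3056.672 ng/mL·h
F = (AUC_ev/D_ev)/(AUC_iv/D_iv) = (3056.672/12.5)/(9040/5) = 244.53376/1808 = 0.1353

F = 0.135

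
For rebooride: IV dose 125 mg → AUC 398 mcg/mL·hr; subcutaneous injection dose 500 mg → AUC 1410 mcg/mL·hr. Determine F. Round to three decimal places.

F = 0.886

F = (AUC_ev / D_ev) / (AUC_iv / D_iv)
  = (1410/500) / (398/125)
  = 2.82 / 3.184 = 0.8857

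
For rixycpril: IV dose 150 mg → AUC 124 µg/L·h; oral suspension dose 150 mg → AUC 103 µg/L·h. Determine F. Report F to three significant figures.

F = (AUC_ev / D_ev) / (AUC_iv / D_iv)
  = (103/150) / (124/150)
  = 0.686667 / 0.826667 = 0.8306

F = 0.831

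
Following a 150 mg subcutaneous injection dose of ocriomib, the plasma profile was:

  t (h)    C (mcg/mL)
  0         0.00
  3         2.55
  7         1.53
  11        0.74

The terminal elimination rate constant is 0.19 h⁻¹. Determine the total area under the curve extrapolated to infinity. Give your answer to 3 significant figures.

AUC = 20.4 mcg/mL·h

Trapezoidal AUC_0→11:
  [0→3]: (0.00+2.55)/2 × 3 = 3.825
  [3→7]: (2.55+1.53)/2 × 4 = 8.16
  [7→11]: (1.53+0.74)/2 × 4 = 4.54
  Sum = 16.525 mcg/mL·h
Extrapolated tail: C_last / k_e = 0.74 / 0.19 = 3.895
AUC_0→∞ = 16.525 + 3.895 = 20.42 mcg/mL·h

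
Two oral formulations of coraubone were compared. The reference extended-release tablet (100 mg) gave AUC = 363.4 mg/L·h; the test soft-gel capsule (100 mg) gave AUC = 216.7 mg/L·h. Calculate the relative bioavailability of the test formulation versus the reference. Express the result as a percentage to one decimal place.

F_rel = (AUC_test/D_test) / (AUC_ref/D_ref)
      = (216.7/100) / (363.4/100)
      = 2.167 / 3.634 = 0.5963 = 59.63%

F_rel = 59.6%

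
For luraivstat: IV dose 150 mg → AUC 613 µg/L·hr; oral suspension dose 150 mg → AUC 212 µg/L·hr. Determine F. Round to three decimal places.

F = (AUC_ev / D_ev) / (AUC_iv / D_iv)
  = (212/150) / (613/150)
  = 1.41333 / 4.08667 = 0.3458

F = 0.346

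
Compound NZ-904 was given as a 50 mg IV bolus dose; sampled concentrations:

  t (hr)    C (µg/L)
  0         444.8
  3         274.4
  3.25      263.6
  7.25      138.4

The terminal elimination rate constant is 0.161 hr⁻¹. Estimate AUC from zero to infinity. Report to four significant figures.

AUC = 2810 µg/L·hr

Trapezoidal AUC_0→7.25:
  [0→3]: (444.8+274.4)/2 × 3 = 1078.8
  [3→3.25]: (274.4+263.6)/2 × 0.25 = 67.25
  [3.25→7.25]: (263.6+138.4)/2 × 4 = 804.0
  Sum = 1950.05 µg/L·hr
Extrapolated tail: C_last / k_e = 138.4 / 0.161 = 859.627
AUC_0→∞ = 1950.05 + 859.627 = 2809.677 µg/L·hr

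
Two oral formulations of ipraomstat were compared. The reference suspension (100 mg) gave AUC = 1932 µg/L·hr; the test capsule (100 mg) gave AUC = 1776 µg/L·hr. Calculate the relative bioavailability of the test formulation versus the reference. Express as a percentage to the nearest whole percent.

F_rel = (AUC_test/D_test) / (AUC_ref/D_ref)
      = (1776/100) / (1932/100)
      = 17.76 / 19.32 = 0.9193 = 91.93%

F_rel = 92%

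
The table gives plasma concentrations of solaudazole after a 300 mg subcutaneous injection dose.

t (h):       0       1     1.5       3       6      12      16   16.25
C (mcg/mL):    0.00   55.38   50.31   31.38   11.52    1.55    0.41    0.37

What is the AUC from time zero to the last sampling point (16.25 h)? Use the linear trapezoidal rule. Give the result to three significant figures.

Trapezoidal AUC_0→16.25:
  [0→1]: (0.00+55.38)/2 × 1 = 27.69
  [1→1.5]: (55.38+50.31)/2 × 0.5 = 26.4225
  [1.5→3]: (50.31+31.38)/2 × 1.5 = 61.2675
  [3→6]: (31.38+11.52)/2 × 3 = 64.35
  [6→12]: (11.52+1.55)/2 × 6 = 39.21
  [12→16]: (1.55+0.41)/2 × 4 = 3.92
  [16→16.25]: (0.41+0.37)/2 × 0.25 = 0.0975
  Sum = 222.9575 mcg/mL·h

AUC = 223 mcg/mL·h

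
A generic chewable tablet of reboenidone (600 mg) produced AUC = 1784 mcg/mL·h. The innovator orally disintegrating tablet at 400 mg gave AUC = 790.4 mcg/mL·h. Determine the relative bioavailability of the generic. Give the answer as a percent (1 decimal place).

F_rel = 150.5%

F_rel = (AUC_test/D_test) / (AUC_ref/D_ref)
      = (1784/600) / (790.4/400)
      = 2.97333 / 1.976 = 1.5047 = 150.47%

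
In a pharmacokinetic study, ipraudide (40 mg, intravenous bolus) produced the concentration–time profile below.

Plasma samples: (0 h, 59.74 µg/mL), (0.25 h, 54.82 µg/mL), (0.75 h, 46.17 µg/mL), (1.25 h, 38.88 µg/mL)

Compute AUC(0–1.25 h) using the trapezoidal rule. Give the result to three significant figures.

AUC = 60.8 µg/mL·h

Trapezoidal AUC_0→1.25:
  [0→0.25]: (59.74+54.82)/2 × 0.25 = 14.32
  [0.25→0.75]: (54.82+46.17)/2 × 0.5 = 25.2475
  [0.75→1.25]: (46.17+38.88)/2 × 0.5 = 21.2625
  Sum = 60.83 µg/mL·h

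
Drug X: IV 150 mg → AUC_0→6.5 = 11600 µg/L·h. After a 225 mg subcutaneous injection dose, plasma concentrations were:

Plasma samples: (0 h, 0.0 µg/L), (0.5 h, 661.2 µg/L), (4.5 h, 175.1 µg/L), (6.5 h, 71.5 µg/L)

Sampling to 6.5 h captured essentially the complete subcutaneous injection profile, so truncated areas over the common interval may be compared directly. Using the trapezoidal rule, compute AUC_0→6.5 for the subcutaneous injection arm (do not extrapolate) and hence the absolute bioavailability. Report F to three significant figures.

F = 0.120

Trapezoidal AUC_0→6.5 (subcutaneous injection):
  [0→0.5]: (0.0+661.2)/2 × 0.5 = 165.3
  [0.5→4.5]: (661.2+175.1)/2 × 4 = 1672.6
  [4.5→6.5]: (175.1+71.5)/2 × 2 = 246.6
  Sum = 2084.5 µg/L·h
F = (AUC_ev/D_ev)/(AUC_iv/D_iv) = (2084.5/225)/(11600/150) = 9.26444/77.3333 = 0.1198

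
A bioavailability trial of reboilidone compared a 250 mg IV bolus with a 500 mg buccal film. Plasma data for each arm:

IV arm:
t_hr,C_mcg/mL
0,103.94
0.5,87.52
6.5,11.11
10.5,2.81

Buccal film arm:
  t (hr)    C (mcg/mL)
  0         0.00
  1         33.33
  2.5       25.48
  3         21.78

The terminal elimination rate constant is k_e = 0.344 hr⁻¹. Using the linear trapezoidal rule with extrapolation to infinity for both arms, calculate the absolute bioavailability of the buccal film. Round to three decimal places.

Trapezoidal AUC_0→10.5 (IV):
  [0→0.5]: (103.94+87.52)/2 × 0.5 = 47.865
  [0.5→6.5]: (87.52+11.11)/2 × 6 = 295.89
  [6.5→10.5]: (11.11+2.81)/2 × 4 = 27.84
  Sum = 371.595 mcg/mL·hr
IV tail: 2.81/0.344 = 8.169; AUC_iv,0→∞ = 371.595 + 8.169 = 379.764 mcg/mL·hr
Trapezoidal AUC_0→3 (buccal film):
  [0→1]: (0.00+33.33)/2 × 1 = 16.665
  [1→2.5]: (33.33+25.48)/2 × 1.5 = 44.1075
  [2.5→3]: (25.48+21.78)/2 × 0.5 = 11.815
  Sum = 72.5875 mcg/mL·hr
buccal film tail: 21.78/0.344 = 63.314; AUC_ev,0→∞ = 72.5875 + 63.314 = 135.9015 mcg/mL·hr
F = (AUC_ev/D_ev)/(AUC_iv/D_iv) = (135.9015/500)/(379.764/250) = 0.271803/1.519056 = 0.1789

F = 0.179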